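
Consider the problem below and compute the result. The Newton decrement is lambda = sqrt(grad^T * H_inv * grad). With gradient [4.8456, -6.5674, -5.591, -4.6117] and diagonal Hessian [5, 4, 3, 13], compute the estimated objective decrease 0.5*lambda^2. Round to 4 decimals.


Step 1: H is diagonal, so H^(-1) * g = [0.9691, -1.6419, -1.8637, -0.3547].
Step 2: g^T H^(-1) g = sum_i g_i^2 / H_ii
  = (4.8456)^2/5 + (-6.5674)^2/4 + (-5.591)^2/3 + (-4.6117)^2/13
  = 4.696 + 10.7827 + 10.4198 + 1.636 = 27.5344
Step 3: Objective decrease = 0.5 * g^T H^(-1) g = 13.7672


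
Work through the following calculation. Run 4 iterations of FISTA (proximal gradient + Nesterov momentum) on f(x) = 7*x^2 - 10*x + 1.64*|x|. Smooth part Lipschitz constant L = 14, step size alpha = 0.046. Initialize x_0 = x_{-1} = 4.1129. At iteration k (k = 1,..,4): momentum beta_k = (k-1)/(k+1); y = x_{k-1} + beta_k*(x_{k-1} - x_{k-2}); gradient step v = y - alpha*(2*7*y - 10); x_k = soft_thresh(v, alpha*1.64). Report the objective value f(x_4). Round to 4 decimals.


FISTA on f(x) = 7*x^2 - 10*x + 1.64*|x|
L = 14, alpha = 0.046
Iteration 1: beta = 0.0, y = 4.1129 + 0.0*(4.1129 - 4.1129) = 4.1129
  grad(y) = 47.5806, v = y - alpha*grad = 1.9242
  prox(v) = soft_thresh(1.9242, 0.0754) = 1.8488
Iteration 2: beta = 0.3333, y = 1.8488 + 0.3333*(1.8488 - 4.1129) = 1.094
  grad(y) = 5.3165, v = y - alpha*grad = 0.8495
  prox(v) = soft_thresh(0.8495, 0.0754) = 0.774
Iteration 3: beta = 0.5, y = 0.774 + 0.5*(0.774 - 1.8488) = 0.2367
  grad(y) = -6.6865, v = y - alpha*grad = 0.5443
  prox(v) = soft_thresh(0.5443, 0.0754) = 0.4688
Iteration 4: beta = 0.6, y = 0.4688 + 0.6*(0.4688 - 0.774) = 0.2857
  grad(y) = -6.0004, v = y - alpha*grad = 0.5617
  prox(v) = soft_thresh(0.5617, 0.0754) = 0.4863
f(x_4) = 7*0.4863^2 - 10*0.4863 + 1.64*|0.4863| = -2.41


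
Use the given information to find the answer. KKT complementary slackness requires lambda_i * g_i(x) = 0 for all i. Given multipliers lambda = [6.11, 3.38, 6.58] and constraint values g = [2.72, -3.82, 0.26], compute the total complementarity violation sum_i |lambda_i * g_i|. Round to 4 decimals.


KKT complementary slackness check:
lambda_1 * g_1 = 6.11 * 2.72 = 16.6192
lambda_2 * g_2 = 3.38 * -3.82 = -12.9116
lambda_3 * g_3 = 6.58 * 0.26 = 1.7108
Total violation = 16.6192 + 12.9116 + 1.7108 = 31.2416


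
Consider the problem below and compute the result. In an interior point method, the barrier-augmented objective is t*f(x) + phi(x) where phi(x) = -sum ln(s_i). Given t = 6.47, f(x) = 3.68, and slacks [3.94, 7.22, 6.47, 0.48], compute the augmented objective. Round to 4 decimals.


Step 1: Compute log-barrier.
ln values: [1.3712, 1.9769, 1.8672, -0.734]
phi = -(1.3712 + 1.9769 + 1.8672 - 0.734) = -4.4812
Step 2: Compute augmented objective.
t*f(x) = 6.47*3.68 = 23.8096
Total = 23.8096 - 4.4812 = 19.3284


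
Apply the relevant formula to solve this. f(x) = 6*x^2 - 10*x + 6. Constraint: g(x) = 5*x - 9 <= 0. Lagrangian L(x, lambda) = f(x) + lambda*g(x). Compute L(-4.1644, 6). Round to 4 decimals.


Step 1: Evaluate f(x).
f(-4.1644) = 6*(-4.1644)^2 - 10*(-4.1644) + 6 = 151.6974
Step 2: Evaluate g(x).
g(-4.1644) = 5*-4.1644 - 9 = -29.822
Step 3: Compute Lagrangian.
L = 151.6974 + 6*-29.822 = -27.2346


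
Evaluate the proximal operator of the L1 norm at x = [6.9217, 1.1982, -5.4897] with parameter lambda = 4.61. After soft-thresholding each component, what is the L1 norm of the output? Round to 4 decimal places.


Soft-thresholding with lambda = 4.61:
prox(6.9217) = sign(6.9217)*max(|6.9217| - 4.61, 0) = 2.3117
prox(1.1982) = sign(1.1982)*max(|1.1982| - 4.61, 0) = 0.0
prox(-5.4897) = sign(-5.4897)*max(|-5.4897| - 4.61, 0) = -0.8797
prox(x) = [2.3117, 0.0, -0.8797]
||prox(x)||_1 = 2.3117 + 0.0 + 0.8797 = 3.1914


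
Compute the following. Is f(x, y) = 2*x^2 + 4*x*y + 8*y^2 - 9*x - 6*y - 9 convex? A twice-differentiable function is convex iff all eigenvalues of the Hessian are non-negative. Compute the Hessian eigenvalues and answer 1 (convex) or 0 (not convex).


The Hessian of f(x,y) = 2*x^2 + 4*x*y + 8*y^2 - 9*x - 6*y - 9 is:
H = [[4, 4], [4, 16]]
Trace = 4 + 16 = 20
Determinant = 4*16 - (4)^2 = 48
Discriminant = (20)^2 - 4*48 = 208.0
Eigenvalues: lambda_1 = 2.7889, lambda_2 = 17.2111
The function is convex.

1


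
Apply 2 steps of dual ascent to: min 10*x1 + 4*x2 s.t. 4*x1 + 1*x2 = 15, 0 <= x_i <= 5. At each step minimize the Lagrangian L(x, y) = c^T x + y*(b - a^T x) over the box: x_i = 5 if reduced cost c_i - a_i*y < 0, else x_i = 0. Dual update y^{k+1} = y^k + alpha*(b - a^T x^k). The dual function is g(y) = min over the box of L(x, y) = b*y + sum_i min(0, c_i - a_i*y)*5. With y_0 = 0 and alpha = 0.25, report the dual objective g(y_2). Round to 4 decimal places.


Dual ascent for LP: min 10*x1 + 4*x2, 4*x1 + 1*x2 = 15, 0 <= x_i <= 5
Step 1: y^k = 0.0, reduced costs: (10.0, 4.0)
  x^k = (0.0, 0.0), subgradient = b - a^T x = 15.0
  y^{k+1} = 0.0 + 0.25*15.0 = 3.75
Step 2: y^k = 3.75, reduced costs: (-5.0, 0.25)
  x^k = (5.0, 0.0), subgradient = b - a^T x = -5.0
  y^{k+1} = 3.75 + 0.25*-5.0 = 2.5
Dual objective at y_2 = 2.5: reduced costs (0.0, 1.5), box minimizer x = (0.0, 0.0)
g(y_2) = b*y + (c1 - a1*y)*x1 + (c2 - a2*y)*x2 = 15*2.5 + 0.0*0.0 + 1.5*0.0 = 37.5 + 0.0 + 0.0 = 37.5


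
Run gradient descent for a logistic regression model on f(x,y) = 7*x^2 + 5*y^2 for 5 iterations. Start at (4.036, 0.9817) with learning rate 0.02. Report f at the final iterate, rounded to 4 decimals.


Gradient descent on f(x,y) = 7*x^2 + 5*y^2.
Starting point: (4.036, 0.9817), alpha = 0.02
Step 1: grad_x = 2*7*4.036 = 56.504, grad_y = 2*5*0.9817 = 9.817
  x_1 = 4.036 - 0.02*56.504 = 2.9059
  y_1 = 0.9817 - 0.02*9.817 = 0.7854
Step 2: grad_x = 2*7*2.9059 = 40.6829, grad_y = 2*5*0.7854 = 7.8536
  x_2 = 2.9059 - 0.02*40.6829 = 2.0923
  y_2 = 0.7854 - 0.02*7.8536 = 0.6283
Step 3: grad_x = 2*7*2.0923 = 29.2917, grad_y = 2*5*0.6283 = 6.2829
  x_3 = 2.0923 - 0.02*29.2917 = 1.5064
  y_3 = 0.6283 - 0.02*6.2829 = 0.5026
Step 4: grad_x = 2*7*1.5064 = 21.09, grad_y = 2*5*0.5026 = 5.0263
  x_4 = 1.5064 - 0.02*21.09 = 1.0846
  y_4 = 0.5026 - 0.02*5.0263 = 0.4021
Step 5: grad_x = 2*7*1.0846 = 15.1848, grad_y = 2*5*0.4021 = 4.021
  x_5 = 1.0846 - 0.02*15.1848 = 0.7809
  y_5 = 0.4021 - 0.02*4.021 = 0.3217
f(0.7809, 0.3217) = 7*0.7809^2 + 5*0.3217^2 = 4.7864


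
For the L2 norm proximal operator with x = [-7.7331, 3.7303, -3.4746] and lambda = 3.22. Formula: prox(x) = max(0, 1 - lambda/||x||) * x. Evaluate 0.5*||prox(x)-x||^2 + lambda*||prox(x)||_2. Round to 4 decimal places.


Step 1: Compute ||x||.
||x|| = 9.2622
Step 2: Compute scaling factor.
scale = max(0, 1 - 3.22/9.2622) = 0.6524
Step 3: prox(x) = [-5.0447, 2.4335, -2.2667]
||prox(x)|| = 6.0422
Step 4: Proximal objective.
0.5*||prox-x||^2 = 5.1842
lambda*||prox|| = 19.4559
Total = 24.6402


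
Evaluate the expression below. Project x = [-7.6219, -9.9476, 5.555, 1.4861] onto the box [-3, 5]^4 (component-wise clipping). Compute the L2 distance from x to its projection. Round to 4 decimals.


Project each component onto [-3, 5].
clip(-7.6219) = -3.0, clip(-9.9476) = -3.0, clip(5.555) = 5.0, clip(1.4861) = 1.4861
Projection = [-3.0, -3.0, 5.0, 1.4861]
Squared diffs: [21.362, 48.2691, 0.308, 0.0]
Distance = sqrt(69.9391) = 8.363


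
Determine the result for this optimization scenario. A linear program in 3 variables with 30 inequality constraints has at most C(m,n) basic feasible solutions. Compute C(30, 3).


Each vertex corresponds to some choice of n active constraints out of m, so the number of vertices is at most C(m, n) = m! / (n!(m-n)!).
m = 30, n = 3
Numerator: 30 * 29 * 28
Denominator: 3! = 6
C(30, 3) = 4060


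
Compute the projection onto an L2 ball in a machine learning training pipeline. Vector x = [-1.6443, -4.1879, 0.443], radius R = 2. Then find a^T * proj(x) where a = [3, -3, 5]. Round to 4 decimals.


Step 1: Compute ||x|| (intermediates to 6 decimals).
||x|| = sqrt((-1.6443)^2 + (-4.1879)^2 + 0.443^2) = 4.520893
Step 2: Project.
Since ||x|| > R, scale = R/||x|| = 2/4.520893 = 0.44239, proj(x) = scale * x
proj(x) = [-0.727422, -1.852685, 0.195979]
Step 3: Dot product.
a^T * proj(x) = 3*(-0.727422) - 3*(-1.852685) + 5*0.195979 = 4.3557


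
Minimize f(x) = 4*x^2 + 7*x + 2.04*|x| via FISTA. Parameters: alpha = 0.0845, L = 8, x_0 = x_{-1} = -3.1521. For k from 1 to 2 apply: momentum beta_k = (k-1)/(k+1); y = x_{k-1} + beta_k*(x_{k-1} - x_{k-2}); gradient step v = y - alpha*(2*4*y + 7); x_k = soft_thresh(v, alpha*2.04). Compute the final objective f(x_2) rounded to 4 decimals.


FISTA on f(x) = 4*x^2 + 7*x + 2.04*|x|
L = 8, alpha = 0.0845
Iteration 1: beta = 0.0, y = -3.1521 + 0.0*(-3.1521 + 3.1521) = -3.1521
  grad(y) = -18.2168, v = y - alpha*grad = -1.6128
  prox(v) = soft_thresh(-1.6128, 0.1724) = -1.4404
Iteration 2: beta = 0.3333, y = -1.4404 + 0.3333*(-1.4404 + 3.1521) = -0.8698
  grad(y) = 0.0413, v = y - alpha*grad = -0.8733
  prox(v) = soft_thresh(-0.8733, 0.1724) = -0.7009
f(x_2) = 4*(-0.7009)^2 + 7*(-0.7009) + 2.04*|-0.7009| = -1.5114


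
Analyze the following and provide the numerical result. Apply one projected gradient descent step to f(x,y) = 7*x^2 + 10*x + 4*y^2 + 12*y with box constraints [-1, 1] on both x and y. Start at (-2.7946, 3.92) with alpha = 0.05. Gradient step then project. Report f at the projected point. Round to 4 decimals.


Step 1: Compute gradient at (-2.7946, 3.92).
grad_x = 2*7*-2.7946 + 10 = -29.1244
grad_y = 2*4*3.92 + 12 = 43.36
Step 2: Gradient step.
x_raw = -2.7946 - 0.05*-29.1244 = -1.3384
y_raw = 3.92 - 0.05*43.36 = 1.752
Step 3: Project onto [-1, 1].
x_proj = clip(-1.3384) = -1.0
y_proj = clip(1.752) = 1.0
Step 4: Evaluate f.
f(-1.0, 1.0) = 13.0


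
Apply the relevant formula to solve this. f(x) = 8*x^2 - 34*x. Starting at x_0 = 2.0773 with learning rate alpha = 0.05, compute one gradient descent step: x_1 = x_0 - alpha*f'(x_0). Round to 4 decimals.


We compute the gradient at x_0 and apply the update.
f'(x) = 16*x - 34
f'(2.0773) = 16*2.0773 - 34 = -0.7632
x_1 = 2.0773 - 0.05*-0.7632 = 2.1155


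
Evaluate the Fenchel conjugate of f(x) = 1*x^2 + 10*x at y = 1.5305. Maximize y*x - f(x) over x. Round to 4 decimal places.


f*(y) = sup_x {y*x - a*x^2 - b*x} = sup_x {(y-b)*x - a*x^2}
FOC: (y - b) - 2a*x = 0 => x* = (y - b)/(2a)
x* = (1.5305 - 10)/(2*1) = -4.2348
f*(1.5305) = (y-b)^2/(4a) = (1.5305 - 10)^2/(4*1)
= 71.7324/4 = 17.9331


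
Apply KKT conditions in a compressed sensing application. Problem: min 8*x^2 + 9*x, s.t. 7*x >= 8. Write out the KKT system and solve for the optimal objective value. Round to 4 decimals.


Step 1: Try lambda = 0 (constraint inactive).
x_unc = -9/(2*8) = -0.5625
Check: 7*-0.5625 = -3.9375 < 8 -- violated!
Step 2: Constraint must be active: 7*x = 8
x* = 8/7 = 1.1429 (rounded; the exact value 8/7 is used below)
lambda = (2*8*(8/7) + 9)/7 = 3.898
Step 3: Compute optimal value.
f(x*) = 8*(8/7)^2 + 9*(8/7) = 20.7347


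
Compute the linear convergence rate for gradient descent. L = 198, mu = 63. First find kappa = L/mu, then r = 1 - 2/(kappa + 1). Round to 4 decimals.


Step 1: Compute the condition number.
kappa = L/mu = 198/63 = 3.1429
Step 2: Compute the convergence rate.
r = 1 - 2/(kappa + 1) = 1 - 2*mu/(L + mu) = (L - mu)/(L + mu) = 135/261 = 0.5172


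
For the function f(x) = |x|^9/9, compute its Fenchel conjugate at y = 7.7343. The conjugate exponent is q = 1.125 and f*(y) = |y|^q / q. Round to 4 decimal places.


The conjugate exponent q satisfies 1/p + 1/q = 1.
p = 9, so q = 9/(9 - 1) = 1.125
|y|^q = 7.7343^1.125 = 9.9879
f*(7.7343) = 9.9879 / 1.125 = 8.8781


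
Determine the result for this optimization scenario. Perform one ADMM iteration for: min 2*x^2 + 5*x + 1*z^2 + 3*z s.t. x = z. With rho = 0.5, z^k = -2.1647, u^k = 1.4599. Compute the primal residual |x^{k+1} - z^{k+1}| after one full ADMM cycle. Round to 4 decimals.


ADMM iteration with rho = 0.5, z^k = -2.1647, u^k = 1.4599
Step 1: x-update.
Minimize 2*x^2 + 5*x + (0.5/2)*(x + 2.1647 + 1.4599)^2
FOC: (2*2 + 0.5)*x = -5 + 0.5*(-2.1647 - 1.4599)
x^{k+1} = -1.5138
Step 2: z-update.
Minimize 1*z^2 + 3*z + (0.5/2)*(-1.5138 - z + 1.4599)^2
FOC: (2*1 + 0.5)*z = -3 + 0.5*(-1.5138 + 1.4599)
z^{k+1} = -1.2108
Step 3: u-update.
u^{k+1} = 1.4599 - 1.5138 + 1.2108 = 1.1568
Step 4: Primal residual = |-1.5138 + 1.2108| = 0.3031


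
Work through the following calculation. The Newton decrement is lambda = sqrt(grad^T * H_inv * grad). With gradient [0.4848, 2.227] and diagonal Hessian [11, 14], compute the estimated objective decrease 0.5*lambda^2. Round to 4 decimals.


Step 1: H is diagonal, so H^(-1) * g = [0.0441, 0.1591].
Step 2: g^T H^(-1) g = sum_i g_i^2 / H_ii
  = (0.4848)^2/11 + (2.227)^2/14
  = 0.0214 + 0.3543 = 0.3756
Step 3: Objective decrease = 0.5 * g^T H^(-1) g = 0.1878


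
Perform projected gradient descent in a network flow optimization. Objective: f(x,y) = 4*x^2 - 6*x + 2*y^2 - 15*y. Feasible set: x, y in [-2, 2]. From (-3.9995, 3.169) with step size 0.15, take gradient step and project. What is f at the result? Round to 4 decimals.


Step 1: Compute gradient at (-3.9995, 3.169).
grad_x = 2*4*-3.9995 - 6 = -37.996
grad_y = 2*2*3.169 - 15 = -2.324
Step 2: Gradient step.
x_raw = -3.9995 - 0.15*-37.996 = 1.6999
y_raw = 3.169 - 0.15*-2.324 = 3.5176
Step 3: Project onto [-2, 2].
x_proj = clip(1.6999) = 1.6999
y_proj = clip(3.5176) = 2.0
Step 4: Evaluate f.
f(1.6999, 2.0) = -20.6408


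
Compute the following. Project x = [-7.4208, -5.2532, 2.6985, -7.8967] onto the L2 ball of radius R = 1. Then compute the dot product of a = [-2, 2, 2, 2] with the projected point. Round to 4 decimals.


Step 1: Compute ||x|| (intermediates to 6 decimals).
||x|| = sqrt((-7.4208)^2 + (-5.2532)^2 + 2.6985^2 + (-7.8967)^2) = 12.341157
Step 2: Project.
Since ||x|| > R, scale = R/||x|| = 1/12.341157 = 0.08103, proj(x) = scale * x
proj(x) = [-0.601307, -0.425667, 0.218659, -0.63987]
Step 3: Dot product.
a^T * proj(x) = -2*(-0.601307) + 2*(-0.425667) + 2*0.218659 + 2*(-0.63987) = -0.4911


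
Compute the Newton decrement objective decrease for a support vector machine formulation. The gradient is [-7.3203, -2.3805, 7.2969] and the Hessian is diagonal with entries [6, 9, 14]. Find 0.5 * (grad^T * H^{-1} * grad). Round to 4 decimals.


Step 1: H is diagonal, so H^(-1) * g = [-1.2201, -0.2645, 0.5212].
Step 2: g^T H^(-1) g = sum_i g_i^2 / H_ii
  = (-7.3203)^2/6 + (-2.3805)^2/9 + (7.2969)^2/14
  = 8.9311 + 0.6296 + 3.8032 = 13.364
Step 3: Objective decrease = 0.5 * g^T H^(-1) g = 6.682


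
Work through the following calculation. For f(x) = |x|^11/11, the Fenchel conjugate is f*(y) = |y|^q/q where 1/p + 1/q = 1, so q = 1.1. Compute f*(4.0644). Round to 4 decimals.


The conjugate exponent q satisfies 1/p + 1/q = 1.
p = 11, so q = 11/(11 - 1) = 1.1
|y|^q = 4.0644^1.1 = 4.6762
f*(4.0644) = 4.6762 / 1.1 = 4.2511


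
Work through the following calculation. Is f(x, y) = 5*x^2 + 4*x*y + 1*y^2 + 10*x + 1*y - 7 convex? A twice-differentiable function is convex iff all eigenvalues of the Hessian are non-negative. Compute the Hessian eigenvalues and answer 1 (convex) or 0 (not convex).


The Hessian of f(x,y) = 5*x^2 + 4*x*y + 1*y^2 + 10*x + 1*y - 7 is:
H = [[10, 4], [4, 2]]
Trace = 10 + 2 = 12
Determinant = 10*2 - (4)^2 = 4
Discriminant = (12)^2 - 4*4 = 128.0
Eigenvalues: lambda_1 = 0.3431, lambda_2 = 11.6569
The function is convex.

1


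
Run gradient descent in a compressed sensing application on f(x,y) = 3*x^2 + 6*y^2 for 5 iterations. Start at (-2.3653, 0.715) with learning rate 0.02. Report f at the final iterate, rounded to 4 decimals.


Gradient descent on f(x,y) = 3*x^2 + 6*y^2.
Starting point: (-2.3653, 0.715), alpha = 0.02
Step 1: grad_x = 2*3*-2.3653 = -14.1918, grad_y = 2*6*0.715 = 8.58
  x_1 = -2.3653 - 0.02*-14.1918 = -2.0815
  y_1 = 0.715 - 0.02*8.58 = 0.5434
Step 2: grad_x = 2*3*-2.0815 = -12.4888, grad_y = 2*6*0.5434 = 6.5208
  x_2 = -2.0815 - 0.02*-12.4888 = -1.8317
  y_2 = 0.5434 - 0.02*6.5208 = 0.413
Step 3: grad_x = 2*3*-1.8317 = -10.9901, grad_y = 2*6*0.413 = 4.9558
  x_3 = -1.8317 - 0.02*-10.9901 = -1.6119
  y_3 = 0.413 - 0.02*4.9558 = 0.3139
Step 4: grad_x = 2*3*-1.6119 = -9.6713, grad_y = 2*6*0.3139 = 3.7664
  x_4 = -1.6119 - 0.02*-9.6713 = -1.4185
  y_4 = 0.3139 - 0.02*3.7664 = 0.2385
Step 5: grad_x = 2*3*-1.4185 = -8.5108, grad_y = 2*6*0.2385 = 2.8625
  x_5 = -1.4185 - 0.02*-8.5108 = -1.2482
  y_5 = 0.2385 - 0.02*2.8625 = 0.1813
f(-1.2482, 0.1813) = 3*(-1.2482)^2 + 6*0.1813^2 = 4.8715


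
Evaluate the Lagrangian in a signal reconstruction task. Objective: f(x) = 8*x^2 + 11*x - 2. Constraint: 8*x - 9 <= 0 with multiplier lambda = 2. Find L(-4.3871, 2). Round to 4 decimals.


Step 1: Evaluate f(x).
f(-4.3871) = 8*(-4.3871)^2 + 11*(-4.3871) - 2 = 103.7151
Step 2: Evaluate g(x).
g(-4.3871) = 8*-4.3871 - 9 = -44.0968
Step 3: Compute Lagrangian.
L = 103.7151 + 2*-44.0968 = 15.5215


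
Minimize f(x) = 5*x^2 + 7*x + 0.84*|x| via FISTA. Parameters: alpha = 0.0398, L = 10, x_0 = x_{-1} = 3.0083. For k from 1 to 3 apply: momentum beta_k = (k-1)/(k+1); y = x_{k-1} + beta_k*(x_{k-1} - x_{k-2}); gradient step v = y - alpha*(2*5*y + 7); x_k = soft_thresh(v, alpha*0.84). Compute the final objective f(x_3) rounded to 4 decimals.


FISTA on f(x) = 5*x^2 + 7*x + 0.84*|x|
L = 10, alpha = 0.0398
Iteration 1: beta = 0.0, y = 3.0083 + 0.0*(3.0083 - 3.0083) = 3.0083
  grad(y) = 37.083, v = y - alpha*grad = 1.5324
  prox(v) = soft_thresh(1.5324, 0.0334) = 1.499
Iteration 2: beta = 0.3333, y = 1.499 + 0.3333*(1.499 - 3.0083) = 0.9959
  grad(y) = 16.9585, v = y - alpha*grad = 0.3209
  prox(v) = soft_thresh(0.3209, 0.0334) = 0.2875
Iteration 3: beta = 0.5, y = 0.2875 + 0.5*(0.2875 - 1.499) = -0.3183
  grad(y) = 3.8172, v = y - alpha*grad = -0.4702
  prox(v) = soft_thresh(-0.4702, 0.0334) = -0.4368
f(x_3) = 5*(-0.4368)^2 + 7*(-0.4368) + 0.84*|-0.4368| = -1.7367


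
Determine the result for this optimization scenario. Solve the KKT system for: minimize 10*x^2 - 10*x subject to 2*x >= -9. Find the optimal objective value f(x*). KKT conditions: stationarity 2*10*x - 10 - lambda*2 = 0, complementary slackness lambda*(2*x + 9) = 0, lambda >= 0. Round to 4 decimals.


Step 1: Try lambda = 0 (constraint inactive).
Stationarity: 2*10*x - 10 = 0
x* = 10/(2*10) = 0.5
Check constraint: 2*0.5 = 1.0 >= -9 -- satisfied.
Step 2: Compute optimal value.
f(x*) = 10*0.5^2 - 10*0.5 = -2.5


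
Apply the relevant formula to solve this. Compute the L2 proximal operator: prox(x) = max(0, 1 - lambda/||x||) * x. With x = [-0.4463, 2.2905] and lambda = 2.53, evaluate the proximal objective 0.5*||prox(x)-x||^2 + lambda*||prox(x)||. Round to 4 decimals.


Step 1: Compute ||x||.
||x|| = 2.3336
Step 2: Compute scaling factor.
scale = max(0, 1 - 2.53/2.3336) = 0.0
Step 3: prox(x) = [-0.0, 0.0]
||prox(x)|| = 0.0
Step 4: Proximal objective.
0.5*||prox-x||^2 = 2.7228
lambda*||prox|| = 0.0
Total = 2.7228


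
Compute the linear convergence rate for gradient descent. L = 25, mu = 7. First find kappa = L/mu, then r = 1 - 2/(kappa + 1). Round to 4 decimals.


Step 1: Compute the condition number.
kappa = L/mu = 25/7 = 3.5714
Step 2: Compute the convergence rate.
r = 1 - 2/(kappa + 1) = 1 - 2*mu/(L + mu) = (L - mu)/(L + mu) = 18/32 = 0.5625


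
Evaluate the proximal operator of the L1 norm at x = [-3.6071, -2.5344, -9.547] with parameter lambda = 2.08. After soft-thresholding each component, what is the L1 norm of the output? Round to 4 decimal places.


Soft-thresholding with lambda = 2.08:
prox(-3.6071) = sign(-3.6071)*max(|-3.6071| - 2.08, 0) = -1.5271
prox(-2.5344) = sign(-2.5344)*max(|-2.5344| - 2.08, 0) = -0.4544
prox(-9.547) = sign(-9.547)*max(|-9.547| - 2.08, 0) = -7.467
prox(x) = [-1.5271, -0.4544, -7.467]
||prox(x)||_1 = 1.5271 + 0.4544 + 7.467 = 9.4485


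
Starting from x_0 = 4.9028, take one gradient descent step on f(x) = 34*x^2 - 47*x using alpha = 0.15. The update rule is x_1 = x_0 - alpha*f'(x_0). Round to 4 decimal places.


We compute the gradient at x_0 and apply the update.
f'(x) = 68*x - 47
f'(4.9028) = 68*4.9028 - 47 = 286.3904
x_1 = 4.9028 - 0.15*286.3904 = -38.0558


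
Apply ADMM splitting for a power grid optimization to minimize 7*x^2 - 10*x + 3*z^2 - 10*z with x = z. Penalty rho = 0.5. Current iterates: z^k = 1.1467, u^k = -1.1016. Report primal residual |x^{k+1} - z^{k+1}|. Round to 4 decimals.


ADMM iteration with rho = 0.5, z^k = 1.1467, u^k = -1.1016
Step 1: x-update.
Minimize 7*x^2 - 10*x + (0.5/2)*(x - 1.1467 - 1.1016)^2
FOC: (2*7 + 0.5)*x = 10 + 0.5*(1.1467 + 1.1016)
x^{k+1} = 0.7672
Step 2: z-update.
Minimize 3*z^2 - 10*z + (0.5/2)*(0.7672 - z - 1.1016)^2
FOC: (2*3 + 0.5)*z = 10 + 0.5*(0.7672 - 1.1016)
z^{k+1} = 1.5127
Step 3: u-update.
u^{k+1} = -1.1016 + 0.7672 - 1.5127 = -1.8472
Step 4: Primal residual = |0.7672 - 1.5127| = 0.7456


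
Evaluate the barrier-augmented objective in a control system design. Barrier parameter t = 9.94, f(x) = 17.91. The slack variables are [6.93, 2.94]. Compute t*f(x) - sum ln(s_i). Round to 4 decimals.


Step 1: Compute log-barrier.
ln values: [1.9359, 1.0784]
phi = -(1.9359 + 1.0784) = -3.0143
Step 2: Compute augmented objective.
t*f(x) = 9.94*17.91 = 178.0254
Total = 178.0254 - 3.0143 = 175.0111


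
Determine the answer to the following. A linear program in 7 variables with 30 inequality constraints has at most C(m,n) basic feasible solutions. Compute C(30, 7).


Each vertex corresponds to some choice of n active constraints out of m, so the number of vertices is at most C(m, n) = m! / (n!(m-n)!).
m = 30, n = 7
Numerator: 30 * 29 * 28 * 27 * 26 * 25 * 24
Denominator: 7! = 5040
C(30, 7) = 2035800


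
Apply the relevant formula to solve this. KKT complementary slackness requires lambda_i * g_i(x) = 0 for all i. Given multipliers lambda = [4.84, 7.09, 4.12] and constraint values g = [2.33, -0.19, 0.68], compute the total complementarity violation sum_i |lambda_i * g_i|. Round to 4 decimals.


KKT complementary slackness check:
lambda_1 * g_1 = 4.84 * 2.33 = 11.2772
lambda_2 * g_2 = 7.09 * -0.19 = -1.3471
lambda_3 * g_3 = 4.12 * 0.68 = 2.8016
Total violation = 11.2772 + 1.3471 + 2.8016 = 15.4259


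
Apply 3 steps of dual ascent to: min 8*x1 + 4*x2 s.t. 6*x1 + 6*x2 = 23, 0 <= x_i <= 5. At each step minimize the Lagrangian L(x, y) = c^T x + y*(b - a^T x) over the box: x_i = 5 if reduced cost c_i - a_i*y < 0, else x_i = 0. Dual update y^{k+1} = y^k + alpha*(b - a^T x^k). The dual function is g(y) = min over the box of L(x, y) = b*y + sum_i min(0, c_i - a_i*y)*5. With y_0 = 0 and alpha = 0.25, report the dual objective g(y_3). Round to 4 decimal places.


Dual ascent for LP: min 8*x1 + 4*x2, 6*x1 + 6*x2 = 23, 0 <= x_i <= 5
Step 1: y^k = 0.0, reduced costs: (8.0, 4.0)
  x^k = (0.0, 0.0), subgradient = b - a^T x = 23.0
  y^{k+1} = 0.0 + 0.25*23.0 = 5.75
Step 2: y^k = 5.75, reduced costs: (-26.5, -30.5)
  x^k = (5.0, 5.0), subgradient = b - a^T x = -37.0
  y^{k+1} = 5.75 + 0.25*-37.0 = -3.5
Step 3: y^k = -3.5, reduced costs: (29.0, 25.0)
  x^k = (0.0, 0.0), subgradient = b - a^T x = 23.0
  y^{k+1} = -3.5 + 0.25*23.0 = 2.25
Dual objective at y_3 = 2.25: reduced costs (-5.5, -9.5), box minimizer x = (5.0, 5.0)
g(y_3) = b*y + (c1 - a1*y)*x1 + (c2 - a2*y)*x2 = 23*2.25 + (-5.5)*5.0 + (-9.5)*5.0 = 51.75 - 27.5 - 47.5 = -23.25


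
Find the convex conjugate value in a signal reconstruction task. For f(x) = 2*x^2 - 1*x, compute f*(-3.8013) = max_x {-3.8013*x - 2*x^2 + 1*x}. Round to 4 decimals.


f*(y) = sup_x {y*x - a*x^2 - b*x} = sup_x {(y-b)*x - a*x^2}
FOC: (y - b) - 2a*x = 0 => x* = (y - b)/(2a)
x* = (-3.8013 + 1)/(2*2) = -0.7003
f*(-3.8013) = (y-b)^2/(4a) = (-3.8013 + 1)^2/(4*2)
= 7.8473/8 = 0.9809


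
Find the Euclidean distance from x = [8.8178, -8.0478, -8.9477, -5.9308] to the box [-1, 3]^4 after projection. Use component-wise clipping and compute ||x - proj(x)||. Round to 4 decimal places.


Project each component onto [-1, 3].
clip(8.8178) = 3.0, clip(-8.0478) = -1.0, clip(-8.9477) = -1.0, clip(-5.9308) = -1.0
Projection = [3.0, -1.0, -1.0, -1.0]
Squared diffs: [33.8468, 49.6715, 63.1659, 24.3128]
Distance = sqrt(170.997) = 13.0766


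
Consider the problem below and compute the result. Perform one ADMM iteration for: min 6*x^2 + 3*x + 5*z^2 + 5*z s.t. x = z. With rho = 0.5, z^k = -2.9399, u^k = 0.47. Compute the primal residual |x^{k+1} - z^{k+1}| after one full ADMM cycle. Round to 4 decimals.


ADMM iteration with rho = 0.5, z^k = -2.9399, u^k = 0.47
Step 1: x-update.
Minimize 6*x^2 + 3*x + (0.5/2)*(x + 2.9399 + 0.47)^2
FOC: (2*6 + 0.5)*x = -3 + 0.5*(-2.9399 - 0.47)
x^{k+1} = -0.3764
Step 2: z-update.
Minimize 5*z^2 + 5*z + (0.5/2)*(-0.3764 - z + 0.47)^2
FOC: (2*5 + 0.5)*z = -5 + 0.5*(-0.3764 + 0.47)
z^{k+1} = -0.4717
Step 3: u-update.
u^{k+1} = 0.47 - 0.3764 + 0.4717 = 0.5653
Step 4: Primal residual = |-0.3764 + 0.4717| = 0.0953


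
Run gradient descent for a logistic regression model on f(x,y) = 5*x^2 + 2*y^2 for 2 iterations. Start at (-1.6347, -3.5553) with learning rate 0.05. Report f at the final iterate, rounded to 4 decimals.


Gradient descent on f(x,y) = 5*x^2 + 2*y^2.
Starting point: (-1.6347, -3.5553), alpha = 0.05
Step 1: grad_x = 2*5*-1.6347 = -16.347, grad_y = 2*2*-3.5553 = -14.2212
  x_1 = -1.6347 - 0.05*-16.347 = -0.8174
  y_1 = -3.5553 - 0.05*-14.2212 = -2.8442
Step 2: grad_x = 2*5*-0.8174 = -8.1735, grad_y = 2*2*-2.8442 = -11.377
  x_2 = -0.8174 - 0.05*-8.1735 = -0.4087
  y_2 = -2.8442 - 0.05*-11.377 = -2.2754
f(-0.4087, -2.2754) = 5*(-0.4087)^2 + 2*(-2.2754)^2 = 11.1899


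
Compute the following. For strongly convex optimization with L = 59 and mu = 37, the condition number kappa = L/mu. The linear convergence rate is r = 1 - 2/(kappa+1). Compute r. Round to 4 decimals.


Step 1: Compute the condition number.
kappa = L/mu = 59/37 = 1.5946
Step 2: Compute the convergence rate.
r = 1 - 2/(kappa + 1) = 1 - 2*mu/(L + mu) = (L - mu)/(L + mu) = 22/96 = 0.2292


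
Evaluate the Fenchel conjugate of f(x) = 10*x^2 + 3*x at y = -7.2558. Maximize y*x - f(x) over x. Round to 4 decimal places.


f*(y) = sup_x {y*x - a*x^2 - b*x} = sup_x {(y-b)*x - a*x^2}
FOC: (y - b) - 2a*x = 0 => x* = (y - b)/(2a)
x* = (-7.2558 - 3)/(2*10) = -0.5128
f*(-7.2558) = (y-b)^2/(4a) = (-7.2558 - 3)^2/(4*10)
= 105.1814/40 = 2.6295


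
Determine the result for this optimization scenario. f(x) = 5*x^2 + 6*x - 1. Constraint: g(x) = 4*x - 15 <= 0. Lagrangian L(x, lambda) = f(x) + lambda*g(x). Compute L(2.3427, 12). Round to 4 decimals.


Step 1: Evaluate f(x).
f(2.3427) = 5*2.3427^2 + 6*2.3427 - 1 = 40.4974
Step 2: Evaluate g(x).
g(2.3427) = 4*2.3427 - 15 = -5.6292
Step 3: Compute Lagrangian.
L = 40.4974 + 12*-5.6292 = -27.053


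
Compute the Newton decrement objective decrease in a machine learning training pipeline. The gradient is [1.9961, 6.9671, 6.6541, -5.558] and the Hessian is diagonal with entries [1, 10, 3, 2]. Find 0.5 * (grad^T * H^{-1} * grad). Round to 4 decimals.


Step 1: H is diagonal, so H^(-1) * g = [1.9961, 0.6967, 2.218, -2.779].
Step 2: g^T H^(-1) g = sum_i g_i^2 / H_ii
  = (1.9961)^2/1 + (6.9671)^2/10 + (6.6541)^2/3 + (-5.558)^2/2
  = 3.9844 + 4.854 + 14.759 + 15.4457 = 39.0432
Step 3: Objective decrease = 0.5 * g^T H^(-1) g = 19.5216


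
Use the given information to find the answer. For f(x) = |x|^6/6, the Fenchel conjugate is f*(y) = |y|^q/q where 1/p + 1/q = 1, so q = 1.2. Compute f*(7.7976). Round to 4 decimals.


The conjugate exponent q satisfies 1/p + 1/q = 1.
p = 6, so q = 6/(6 - 1) = 1.2
|y|^q = 7.7976^1.2 = 11.7585
f*(7.7976) = 11.7585 / 1.2 = 9.7988


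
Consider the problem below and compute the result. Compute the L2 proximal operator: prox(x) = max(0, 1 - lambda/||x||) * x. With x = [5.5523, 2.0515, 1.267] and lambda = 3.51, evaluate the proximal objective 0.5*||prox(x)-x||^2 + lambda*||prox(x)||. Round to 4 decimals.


Step 1: Compute ||x||.
||x|| = 6.0533
Step 2: Compute scaling factor.
scale = max(0, 1 - 3.51/6.0533) = 0.4201
Step 3: prox(x) = [2.3328, 0.8619, 0.5323]
||prox(x)|| = 2.5433
Step 4: Proximal objective.
0.5*||prox-x||^2 = 6.1601
lambda*||prox|| = 8.927
Total = 15.0869


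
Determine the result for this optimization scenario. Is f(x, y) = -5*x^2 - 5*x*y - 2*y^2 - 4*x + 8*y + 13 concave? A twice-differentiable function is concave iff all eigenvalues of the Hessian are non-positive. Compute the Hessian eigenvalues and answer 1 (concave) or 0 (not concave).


The Hessian of f(x,y) = -5*x^2 - 5*x*y - 2*y^2 - 4*x + 8*y + 13 is:
H = [[-10, -5], [-5, -4]]
Trace = -10 - 4 = -14
Determinant = -10*-4 - (-5)^2 = 15
Discriminant = (-14)^2 - 4*15 = 136.0
Eigenvalues: lambda_1 = -12.831, lambda_2 = -1.169
The function is concave.

1


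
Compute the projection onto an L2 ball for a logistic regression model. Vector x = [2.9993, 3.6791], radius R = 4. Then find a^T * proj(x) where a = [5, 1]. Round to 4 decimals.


Step 1: Compute ||x|| (intermediates to 6 decimals).
||x|| = sqrt(2.9993^2 + 3.6791^2) = 4.746744
Step 2: Project.
Since ||x|| > R, scale = R/||x|| = 4/4.746744 = 0.842683, proj(x) = scale * x
proj(x) = [2.527459, 3.100315]
Step 3: Dot product.
a^T * proj(x) = 5*2.527459 + 1*3.100315 = 15.7376


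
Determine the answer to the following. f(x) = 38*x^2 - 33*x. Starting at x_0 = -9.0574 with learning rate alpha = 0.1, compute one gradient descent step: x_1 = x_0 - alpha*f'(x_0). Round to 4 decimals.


We compute the gradient at x_0 and apply the update.
f'(x) = 76*x - 33
f'(-9.0574) = 76*-9.0574 - 33 = -721.3624
x_1 = -9.0574 - 0.1*-721.3624 = 63.0788


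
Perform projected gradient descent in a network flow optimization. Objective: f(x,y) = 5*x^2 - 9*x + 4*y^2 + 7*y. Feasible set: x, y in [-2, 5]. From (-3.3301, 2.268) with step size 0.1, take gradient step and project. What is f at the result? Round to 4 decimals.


Step 1: Compute gradient at (-3.3301, 2.268).
grad_x = 2*5*-3.3301 - 9 = -42.301
grad_y = 2*4*2.268 + 7 = 25.144
Step 2: Gradient step.
x_raw = -3.3301 - 0.1*-42.301 = 0.9
y_raw = 2.268 - 0.1*25.144 = -0.2464
Step 3: Project onto [-2, 5].
x_proj = clip(0.9) = 0.9
y_proj = clip(-0.2464) = -0.2464
Step 4: Evaluate f.
f(0.9, -0.2464) = -5.5319


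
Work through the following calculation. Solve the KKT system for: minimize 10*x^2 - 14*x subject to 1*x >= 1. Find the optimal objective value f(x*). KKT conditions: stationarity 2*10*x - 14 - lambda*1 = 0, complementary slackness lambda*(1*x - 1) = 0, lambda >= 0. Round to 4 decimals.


Step 1: Try lambda = 0 (constraint inactive).
x_unc = 14/(2*10) = 0.7
Check: 1*0.7 = 0.7 < 1 -- violated!
Step 2: Constraint must be active: 1*x = 1
x* = 1/1 = 1.0
lambda = (2*10*1.0 - 14)/1 = 6.0
Step 3: Compute optimal value.
f(x*) = 10*1.0^2 - 14*1.0 = -4.0


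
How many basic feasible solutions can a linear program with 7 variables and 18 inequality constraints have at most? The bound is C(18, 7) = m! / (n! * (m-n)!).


Each vertex corresponds to some choice of n active constraints out of m, so the number of vertices is at most C(m, n) = m! / (n!(m-n)!).
m = 18, n = 7
Numerator: 18 * 17 * 16 * 15 * 14 * 13 * 12
Denominator: 7! = 5040
C(18, 7) = 31824


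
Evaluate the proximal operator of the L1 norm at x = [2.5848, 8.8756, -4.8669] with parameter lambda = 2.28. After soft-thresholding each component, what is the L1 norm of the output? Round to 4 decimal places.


Soft-thresholding with lambda = 2.28:
prox(2.5848) = sign(2.5848)*max(|2.5848| - 2.28, 0) = 0.3048
prox(8.8756) = sign(8.8756)*max(|8.8756| - 2.28, 0) = 6.5956
prox(-4.8669) = sign(-4.8669)*max(|-4.8669| - 2.28, 0) = -2.5869
prox(x) = [0.3048, 6.5956, -2.5869]
||prox(x)||_1 = 0.3048 + 6.5956 + 2.5869 = 9.4873


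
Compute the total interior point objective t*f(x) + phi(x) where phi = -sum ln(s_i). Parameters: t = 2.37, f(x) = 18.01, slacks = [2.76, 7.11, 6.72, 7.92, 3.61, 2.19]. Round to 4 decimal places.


Step 1: Compute log-barrier.
ln values: [1.0152, 1.9615, 1.9051, 2.0694, 1.2837, 0.7839]
phi = -(1.0152 + 1.9615 + 1.9051 + 2.0694 + 1.2837 + 0.7839) = -9.0188
Step 2: Compute augmented objective.
t*f(x) = 2.37*18.01 = 42.6837
Total = 42.6837 - 9.0188 = 33.6649


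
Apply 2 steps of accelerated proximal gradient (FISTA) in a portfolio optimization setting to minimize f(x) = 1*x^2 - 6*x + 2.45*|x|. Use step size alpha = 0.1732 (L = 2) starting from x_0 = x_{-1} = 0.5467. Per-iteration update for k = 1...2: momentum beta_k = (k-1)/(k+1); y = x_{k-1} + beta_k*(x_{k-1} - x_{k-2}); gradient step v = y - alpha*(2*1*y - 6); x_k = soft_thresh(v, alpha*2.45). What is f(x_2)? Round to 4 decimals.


FISTA on f(x) = 1*x^2 - 6*x + 2.45*|x|
L = 2, alpha = 0.1732
Iteration 1: beta = 0.0, y = 0.5467 + 0.0*(0.5467 - 0.5467) = 0.5467
  grad(y) = -4.9066, v = y - alpha*grad = 1.3965
  prox(v) = soft_thresh(1.3965, 0.4243) = 0.9722
Iteration 2: beta = 0.3333, y = 0.9722 + 0.3333*(0.9722 - 0.5467) = 1.114
  grad(y) = -3.772, v = y - alpha*grad = 1.7673
  prox(v) = soft_thresh(1.7673, 0.4243) = 1.343
f(x_2) = 1*1.343^2 - 6*1.343 + 2.45*|1.343| = -2.964


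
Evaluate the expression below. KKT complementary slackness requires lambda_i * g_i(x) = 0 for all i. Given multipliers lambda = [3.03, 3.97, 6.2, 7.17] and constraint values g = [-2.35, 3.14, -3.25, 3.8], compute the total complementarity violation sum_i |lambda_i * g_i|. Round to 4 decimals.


KKT complementary slackness check:
lambda_1 * g_1 = 3.03 * -2.35 = -7.1205
lambda_2 * g_2 = 3.97 * 3.14 = 12.4658
lambda_3 * g_3 = 6.2 * -3.25 = -20.15
lambda_4 * g_4 = 7.17 * 3.8 = 27.246
Total violation = 7.1205 + 12.4658 + 20.15 + 27.246 = 66.9823


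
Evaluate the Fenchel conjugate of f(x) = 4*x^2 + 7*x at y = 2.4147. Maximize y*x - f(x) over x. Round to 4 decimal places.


f*(y) = sup_x {y*x - a*x^2 - b*x} = sup_x {(y-b)*x - a*x^2}
FOC: (y - b) - 2a*x = 0 => x* = (y - b)/(2a)
x* = (2.4147 - 7)/(2*4) = -0.5732
f*(2.4147) = (y-b)^2/(4a) = (2.4147 - 7)^2/(4*4)
= 21.025/16 = 1.3141


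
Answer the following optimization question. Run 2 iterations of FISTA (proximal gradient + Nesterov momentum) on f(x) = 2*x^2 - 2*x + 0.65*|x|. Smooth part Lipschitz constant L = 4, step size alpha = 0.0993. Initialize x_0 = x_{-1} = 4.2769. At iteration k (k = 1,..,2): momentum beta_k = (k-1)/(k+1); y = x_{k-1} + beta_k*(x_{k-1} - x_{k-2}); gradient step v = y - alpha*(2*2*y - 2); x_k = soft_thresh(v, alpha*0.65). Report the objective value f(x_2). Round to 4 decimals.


FISTA on f(x) = 2*x^2 - 2*x + 0.65*|x|
L = 4, alpha = 0.0993
Iteration 1: beta = 0.0, y = 4.2769 + 0.0*(4.2769 - 4.2769) = 4.2769
  grad(y) = 15.1076, v = y - alpha*grad = 2.7767
  prox(v) = soft_thresh(2.7767, 0.0645) = 2.7122
Iteration 2: beta = 0.3333, y = 2.7122 + 0.3333*(2.7122 - 4.2769) = 2.1906
  grad(y) = 6.7624, v = y - alpha*grad = 1.5191
  prox(v) = soft_thresh(1.5191, 0.0645) = 1.4545
f(x_2) = 2*1.4545^2 - 2*1.4545 + 0.65*|1.4545| = 2.2678


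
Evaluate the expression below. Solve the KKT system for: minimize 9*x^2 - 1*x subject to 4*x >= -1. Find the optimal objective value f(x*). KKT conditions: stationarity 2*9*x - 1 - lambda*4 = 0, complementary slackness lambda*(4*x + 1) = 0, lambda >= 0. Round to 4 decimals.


Step 1: Try lambda = 0 (constraint inactive).
Stationarity: 2*9*x - 1 = 0
x* = 1/(2*9) = 1/18 = 0.0556 (rounded; the exact value 1/18 is used below)
Check constraint: 4*0.0556 = 0.2224 >= -1 -- satisfied.
Step 2: Compute optimal value.
f(x*) = 9*(1/18)^2 - 1*(1/18) = -0.0278


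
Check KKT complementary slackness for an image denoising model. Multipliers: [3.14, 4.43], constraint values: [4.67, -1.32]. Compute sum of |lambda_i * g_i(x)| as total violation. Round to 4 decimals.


KKT complementary slackness check:
lambda_1 * g_1 = 3.14 * 4.67 = 14.6638
lambda_2 * g_2 = 4.43 * -1.32 = -5.8476
Total violation = 14.6638 + 5.8476 = 20.5114


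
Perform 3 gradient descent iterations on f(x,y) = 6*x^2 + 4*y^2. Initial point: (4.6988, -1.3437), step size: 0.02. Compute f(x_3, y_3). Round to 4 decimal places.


Gradient descent on f(x,y) = 6*x^2 + 4*y^2.
Starting point: (4.6988, -1.3437), alpha = 0.02
Step 1: grad_x = 2*6*4.6988 = 56.3856, grad_y = 2*4*-1.3437 = -10.7496
  x_1 = 4.6988 - 0.02*56.3856 = 3.5711
  y_1 = -1.3437 - 0.02*-10.7496 = -1.1287
Step 2: grad_x = 2*6*3.5711 = 42.8531, grad_y = 2*4*-1.1287 = -9.0297
  x_2 = 3.5711 - 0.02*42.8531 = 2.714
  y_2 = -1.1287 - 0.02*-9.0297 = -0.9481
Step 3: grad_x = 2*6*2.714 = 32.5683, grad_y = 2*4*-0.9481 = -7.5849
  x_3 = 2.714 - 0.02*32.5683 = 2.0627
  y_3 = -0.9481 - 0.02*-7.5849 = -0.7964
f(2.0627, -0.7964) = 6*2.0627^2 + 4*(-0.7964)^2 = 28.0645


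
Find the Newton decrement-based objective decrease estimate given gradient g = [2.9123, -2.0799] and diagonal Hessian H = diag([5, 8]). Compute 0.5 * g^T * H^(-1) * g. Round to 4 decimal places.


Step 1: H is diagonal, so H^(-1) * g = [0.5825, -0.26].
Step 2: g^T H^(-1) g = sum_i g_i^2 / H_ii
  = (2.9123)^2/5 + (-2.0799)^2/8
  = 1.6963 + 0.5407 = 2.237
Step 3: Objective decrease = 0.5 * g^T H^(-1) g = 1.1185


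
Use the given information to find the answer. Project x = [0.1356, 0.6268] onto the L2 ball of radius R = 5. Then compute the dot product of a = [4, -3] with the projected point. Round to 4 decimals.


Step 1: Compute ||x|| (intermediates to 6 decimals).
||x|| = sqrt(0.1356^2 + 0.6268^2) = 0.6413
Step 2: Project.
Since ||x|| <= R, proj = x (no scaling needed).
proj(x) = [0.1356, 0.6268]
Step 3: Dot product.
a^T * proj(x) = 4*0.1356 - 3*0.6268 = -1.338


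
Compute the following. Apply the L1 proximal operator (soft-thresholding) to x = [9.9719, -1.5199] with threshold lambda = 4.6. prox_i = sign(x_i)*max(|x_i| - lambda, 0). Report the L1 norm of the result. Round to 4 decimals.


Soft-thresholding with lambda = 4.6:
prox(9.9719) = sign(9.9719)*max(|9.9719| - 4.6, 0) = 5.3719
prox(-1.5199) = sign(-1.5199)*max(|-1.5199| - 4.6, 0) = 0.0
prox(x) = [5.3719, 0.0]
||prox(x)||_1 = 5.3719 + 0.0 = 5.3719


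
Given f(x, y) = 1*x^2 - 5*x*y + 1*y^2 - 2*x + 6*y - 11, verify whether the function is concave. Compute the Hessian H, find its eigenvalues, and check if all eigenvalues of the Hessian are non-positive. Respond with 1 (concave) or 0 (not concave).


The Hessian of f(x,y) = 1*x^2 - 5*x*y + 1*y^2 - 2*x + 6*y - 11 is:
H = [[2, -5], [-5, 2]]
Trace = 2 + 2 = 4
Determinant = 2*2 - (-5)^2 = -21
Discriminant = (4)^2 - 4*-21 = 100.0
Eigenvalues: lambda_1 = -3.0, lambda_2 = 7.0
The function is not concave.

0


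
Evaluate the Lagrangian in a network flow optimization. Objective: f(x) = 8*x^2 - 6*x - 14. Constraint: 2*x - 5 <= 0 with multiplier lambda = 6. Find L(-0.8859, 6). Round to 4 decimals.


Step 1: Evaluate f(x).
f(-0.8859) = 8*(-0.8859)^2 - 6*(-0.8859) - 14 = -2.406
Step 2: Evaluate g(x).
g(-0.8859) = 2*-0.8859 - 5 = -6.7718
Step 3: Compute Lagrangian.
L = -2.406 + 6*-6.7718 = -43.0368


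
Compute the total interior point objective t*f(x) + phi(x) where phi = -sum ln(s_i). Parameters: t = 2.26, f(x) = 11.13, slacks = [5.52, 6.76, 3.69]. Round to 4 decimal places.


Step 1: Compute log-barrier.
ln values: [1.7084, 1.911, 1.3056]
phi = -(1.7084 + 1.911 + 1.3056) = -4.925
Step 2: Compute augmented objective.
t*f(x) = 2.26*11.13 = 25.1538
Total = 25.1538 - 4.925 = 20.2288


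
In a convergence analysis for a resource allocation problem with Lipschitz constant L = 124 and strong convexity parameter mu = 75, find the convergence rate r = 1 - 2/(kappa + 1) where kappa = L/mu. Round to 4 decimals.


Step 1: Compute the condition number.
kappa = L/mu = 124/75 = 1.6533
Step 2: Compute the convergence rate.
r = 1 - 2/(kappa + 1) = 1 - 2*mu/(L + mu) = (L - mu)/(L + mu) = 49/199 = 0.2462


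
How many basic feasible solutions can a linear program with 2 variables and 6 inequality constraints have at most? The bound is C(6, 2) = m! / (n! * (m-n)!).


Each vertex corresponds to some choice of n active constraints out of m, so the number of vertices is at most C(m, n) = m! / (n!(m-n)!).
m = 6, n = 2
Numerator: 6 * 5
Denominator: 2! = 2
C(6, 2) = 15


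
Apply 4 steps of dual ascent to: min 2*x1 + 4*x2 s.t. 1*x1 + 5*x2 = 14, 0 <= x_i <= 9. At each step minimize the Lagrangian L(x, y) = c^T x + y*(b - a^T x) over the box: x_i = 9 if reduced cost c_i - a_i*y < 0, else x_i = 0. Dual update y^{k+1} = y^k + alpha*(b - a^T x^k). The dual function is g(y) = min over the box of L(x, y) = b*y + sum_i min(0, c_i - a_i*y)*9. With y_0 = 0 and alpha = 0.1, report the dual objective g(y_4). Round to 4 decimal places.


Dual ascent for LP: min 2*x1 + 4*x2, 1*x1 + 5*x2 = 14, 0 <= x_i <= 9
Step 1: y^k = 0.0, reduced costs: (2.0, 4.0)
  x^k = (0.0, 0.0), subgradient = b - a^T x = 14.0
  y^{k+1} = 0.0 + 0.1*14.0 = 1.4
Step 2: y^k = 1.4, reduced costs: (0.6, -3.0)
  x^k = (0.0, 9.0), subgradient = b - a^T x = -31.0
  y^{k+1} = 1.4 + 0.1*-31.0 = -1.7
Step 3: y^k = -1.7, reduced costs: (3.7, 12.5)
  x^k = (0.0, 0.0), subgradient = b - a^T x = 14.0
  y^{k+1} = -1.7 + 0.1*14.0 = -0.3
Step 4: y^k = -0.3, reduced costs: (2.3, 5.5)
  x^k = (0.0, 0.0), subgradient = b - a^T x = 14.0
  y^{k+1} = -0.3 + 0.1*14.0 = 1.1
Dual objective at y_4 = 1.1: reduced costs (0.9, -1.5), box minimizer x = (0.0, 9.0)
g(y_4) = b*y + (c1 - a1*y)*x1 + (c2 - a2*y)*x2 = 14*1.1 + 0.9*0.0 + (-1.5)*9.0 = 15.4 + 0.0 - 13.5 = 1.9
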